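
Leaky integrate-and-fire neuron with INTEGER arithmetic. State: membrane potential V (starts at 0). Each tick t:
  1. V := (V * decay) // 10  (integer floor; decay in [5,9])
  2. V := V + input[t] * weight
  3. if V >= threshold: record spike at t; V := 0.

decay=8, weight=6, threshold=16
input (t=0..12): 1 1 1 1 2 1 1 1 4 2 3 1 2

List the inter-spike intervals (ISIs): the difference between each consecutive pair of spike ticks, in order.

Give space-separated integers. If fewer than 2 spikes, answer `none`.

Answer: 3 2 2 2

Derivation:
t=0: input=1 -> V=6
t=1: input=1 -> V=10
t=2: input=1 -> V=14
t=3: input=1 -> V=0 FIRE
t=4: input=2 -> V=12
t=5: input=1 -> V=15
t=6: input=1 -> V=0 FIRE
t=7: input=1 -> V=6
t=8: input=4 -> V=0 FIRE
t=9: input=2 -> V=12
t=10: input=3 -> V=0 FIRE
t=11: input=1 -> V=6
t=12: input=2 -> V=0 FIRE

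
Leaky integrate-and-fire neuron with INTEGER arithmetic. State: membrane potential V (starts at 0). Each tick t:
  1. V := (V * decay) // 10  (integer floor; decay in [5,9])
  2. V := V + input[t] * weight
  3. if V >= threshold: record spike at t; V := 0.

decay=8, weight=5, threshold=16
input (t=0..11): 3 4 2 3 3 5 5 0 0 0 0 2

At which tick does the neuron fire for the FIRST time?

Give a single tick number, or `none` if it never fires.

t=0: input=3 -> V=15
t=1: input=4 -> V=0 FIRE
t=2: input=2 -> V=10
t=3: input=3 -> V=0 FIRE
t=4: input=3 -> V=15
t=5: input=5 -> V=0 FIRE
t=6: input=5 -> V=0 FIRE
t=7: input=0 -> V=0
t=8: input=0 -> V=0
t=9: input=0 -> V=0
t=10: input=0 -> V=0
t=11: input=2 -> V=10

Answer: 1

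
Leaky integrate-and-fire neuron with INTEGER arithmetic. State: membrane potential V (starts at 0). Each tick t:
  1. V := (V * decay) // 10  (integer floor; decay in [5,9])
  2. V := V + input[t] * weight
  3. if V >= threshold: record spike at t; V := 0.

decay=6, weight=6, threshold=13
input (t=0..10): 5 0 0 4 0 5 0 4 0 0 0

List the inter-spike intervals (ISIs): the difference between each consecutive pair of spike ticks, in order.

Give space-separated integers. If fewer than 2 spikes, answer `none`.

Answer: 3 2 2

Derivation:
t=0: input=5 -> V=0 FIRE
t=1: input=0 -> V=0
t=2: input=0 -> V=0
t=3: input=4 -> V=0 FIRE
t=4: input=0 -> V=0
t=5: input=5 -> V=0 FIRE
t=6: input=0 -> V=0
t=7: input=4 -> V=0 FIRE
t=8: input=0 -> V=0
t=9: input=0 -> V=0
t=10: input=0 -> V=0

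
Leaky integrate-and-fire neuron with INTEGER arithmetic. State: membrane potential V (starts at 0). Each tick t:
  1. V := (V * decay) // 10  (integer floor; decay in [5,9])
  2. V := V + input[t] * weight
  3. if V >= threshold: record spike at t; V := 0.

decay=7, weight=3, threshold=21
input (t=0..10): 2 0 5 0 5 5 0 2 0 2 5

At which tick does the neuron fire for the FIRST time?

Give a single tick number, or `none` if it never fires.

t=0: input=2 -> V=6
t=1: input=0 -> V=4
t=2: input=5 -> V=17
t=3: input=0 -> V=11
t=4: input=5 -> V=0 FIRE
t=5: input=5 -> V=15
t=6: input=0 -> V=10
t=7: input=2 -> V=13
t=8: input=0 -> V=9
t=9: input=2 -> V=12
t=10: input=5 -> V=0 FIRE

Answer: 4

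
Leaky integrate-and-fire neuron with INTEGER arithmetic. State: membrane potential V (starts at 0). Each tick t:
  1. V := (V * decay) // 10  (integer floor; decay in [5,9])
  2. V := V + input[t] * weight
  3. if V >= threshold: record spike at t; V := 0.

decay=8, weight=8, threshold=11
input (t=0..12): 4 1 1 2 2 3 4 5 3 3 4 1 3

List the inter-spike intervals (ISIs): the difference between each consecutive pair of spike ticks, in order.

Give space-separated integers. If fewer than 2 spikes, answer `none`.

Answer: 2 1 1 1 1 1 1 1 1 2

Derivation:
t=0: input=4 -> V=0 FIRE
t=1: input=1 -> V=8
t=2: input=1 -> V=0 FIRE
t=3: input=2 -> V=0 FIRE
t=4: input=2 -> V=0 FIRE
t=5: input=3 -> V=0 FIRE
t=6: input=4 -> V=0 FIRE
t=7: input=5 -> V=0 FIRE
t=8: input=3 -> V=0 FIRE
t=9: input=3 -> V=0 FIRE
t=10: input=4 -> V=0 FIRE
t=11: input=1 -> V=8
t=12: input=3 -> V=0 FIRE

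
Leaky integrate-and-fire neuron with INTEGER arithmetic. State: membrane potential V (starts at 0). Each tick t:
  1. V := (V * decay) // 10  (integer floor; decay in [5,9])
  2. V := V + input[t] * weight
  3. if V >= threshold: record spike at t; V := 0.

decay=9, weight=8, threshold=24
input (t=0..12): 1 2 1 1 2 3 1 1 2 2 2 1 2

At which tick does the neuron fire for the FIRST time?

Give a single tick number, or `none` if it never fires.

Answer: 2

Derivation:
t=0: input=1 -> V=8
t=1: input=2 -> V=23
t=2: input=1 -> V=0 FIRE
t=3: input=1 -> V=8
t=4: input=2 -> V=23
t=5: input=3 -> V=0 FIRE
t=6: input=1 -> V=8
t=7: input=1 -> V=15
t=8: input=2 -> V=0 FIRE
t=9: input=2 -> V=16
t=10: input=2 -> V=0 FIRE
t=11: input=1 -> V=8
t=12: input=2 -> V=23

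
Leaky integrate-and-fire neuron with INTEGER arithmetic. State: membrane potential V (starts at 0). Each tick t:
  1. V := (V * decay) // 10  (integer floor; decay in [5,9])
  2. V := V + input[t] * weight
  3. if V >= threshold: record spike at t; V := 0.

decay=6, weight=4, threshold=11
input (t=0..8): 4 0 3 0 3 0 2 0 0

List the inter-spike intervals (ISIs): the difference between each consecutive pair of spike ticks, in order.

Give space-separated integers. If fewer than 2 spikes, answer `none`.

Answer: 2 2

Derivation:
t=0: input=4 -> V=0 FIRE
t=1: input=0 -> V=0
t=2: input=3 -> V=0 FIRE
t=3: input=0 -> V=0
t=4: input=3 -> V=0 FIRE
t=5: input=0 -> V=0
t=6: input=2 -> V=8
t=7: input=0 -> V=4
t=8: input=0 -> V=2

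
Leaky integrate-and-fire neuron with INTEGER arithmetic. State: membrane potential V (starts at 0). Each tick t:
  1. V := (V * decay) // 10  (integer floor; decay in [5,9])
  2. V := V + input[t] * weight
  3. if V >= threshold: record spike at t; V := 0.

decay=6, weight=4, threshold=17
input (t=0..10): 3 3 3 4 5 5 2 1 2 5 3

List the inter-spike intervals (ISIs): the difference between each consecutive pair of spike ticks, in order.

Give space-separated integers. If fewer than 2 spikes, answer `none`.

t=0: input=3 -> V=12
t=1: input=3 -> V=0 FIRE
t=2: input=3 -> V=12
t=3: input=4 -> V=0 FIRE
t=4: input=5 -> V=0 FIRE
t=5: input=5 -> V=0 FIRE
t=6: input=2 -> V=8
t=7: input=1 -> V=8
t=8: input=2 -> V=12
t=9: input=5 -> V=0 FIRE
t=10: input=3 -> V=12

Answer: 2 1 1 4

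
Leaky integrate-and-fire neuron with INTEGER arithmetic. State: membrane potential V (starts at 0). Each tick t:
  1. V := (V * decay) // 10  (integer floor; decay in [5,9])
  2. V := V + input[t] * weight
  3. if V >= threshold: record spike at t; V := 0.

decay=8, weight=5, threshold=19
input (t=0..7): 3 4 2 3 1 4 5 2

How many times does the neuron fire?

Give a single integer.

Answer: 4

Derivation:
t=0: input=3 -> V=15
t=1: input=4 -> V=0 FIRE
t=2: input=2 -> V=10
t=3: input=3 -> V=0 FIRE
t=4: input=1 -> V=5
t=5: input=4 -> V=0 FIRE
t=6: input=5 -> V=0 FIRE
t=7: input=2 -> V=10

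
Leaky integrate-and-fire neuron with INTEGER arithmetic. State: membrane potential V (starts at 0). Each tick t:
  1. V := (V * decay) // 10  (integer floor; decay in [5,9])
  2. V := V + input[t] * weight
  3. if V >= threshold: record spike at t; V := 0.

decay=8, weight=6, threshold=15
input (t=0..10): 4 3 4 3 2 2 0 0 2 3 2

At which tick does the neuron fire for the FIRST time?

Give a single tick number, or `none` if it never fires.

t=0: input=4 -> V=0 FIRE
t=1: input=3 -> V=0 FIRE
t=2: input=4 -> V=0 FIRE
t=3: input=3 -> V=0 FIRE
t=4: input=2 -> V=12
t=5: input=2 -> V=0 FIRE
t=6: input=0 -> V=0
t=7: input=0 -> V=0
t=8: input=2 -> V=12
t=9: input=3 -> V=0 FIRE
t=10: input=2 -> V=12

Answer: 0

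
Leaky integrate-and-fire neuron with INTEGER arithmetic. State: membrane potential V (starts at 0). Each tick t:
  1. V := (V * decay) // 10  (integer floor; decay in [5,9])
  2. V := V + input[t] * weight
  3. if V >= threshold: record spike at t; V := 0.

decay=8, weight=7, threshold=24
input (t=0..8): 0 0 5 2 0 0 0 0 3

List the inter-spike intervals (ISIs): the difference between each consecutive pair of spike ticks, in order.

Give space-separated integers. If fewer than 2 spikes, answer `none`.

t=0: input=0 -> V=0
t=1: input=0 -> V=0
t=2: input=5 -> V=0 FIRE
t=3: input=2 -> V=14
t=4: input=0 -> V=11
t=5: input=0 -> V=8
t=6: input=0 -> V=6
t=7: input=0 -> V=4
t=8: input=3 -> V=0 FIRE

Answer: 6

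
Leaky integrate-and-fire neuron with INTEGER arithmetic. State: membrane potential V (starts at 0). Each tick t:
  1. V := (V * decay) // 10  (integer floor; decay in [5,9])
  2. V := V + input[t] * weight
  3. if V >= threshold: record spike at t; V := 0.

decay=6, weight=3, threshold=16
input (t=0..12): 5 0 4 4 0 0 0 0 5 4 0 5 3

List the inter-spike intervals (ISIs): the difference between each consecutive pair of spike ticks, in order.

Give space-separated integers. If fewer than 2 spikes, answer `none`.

t=0: input=5 -> V=15
t=1: input=0 -> V=9
t=2: input=4 -> V=0 FIRE
t=3: input=4 -> V=12
t=4: input=0 -> V=7
t=5: input=0 -> V=4
t=6: input=0 -> V=2
t=7: input=0 -> V=1
t=8: input=5 -> V=15
t=9: input=4 -> V=0 FIRE
t=10: input=0 -> V=0
t=11: input=5 -> V=15
t=12: input=3 -> V=0 FIRE

Answer: 7 3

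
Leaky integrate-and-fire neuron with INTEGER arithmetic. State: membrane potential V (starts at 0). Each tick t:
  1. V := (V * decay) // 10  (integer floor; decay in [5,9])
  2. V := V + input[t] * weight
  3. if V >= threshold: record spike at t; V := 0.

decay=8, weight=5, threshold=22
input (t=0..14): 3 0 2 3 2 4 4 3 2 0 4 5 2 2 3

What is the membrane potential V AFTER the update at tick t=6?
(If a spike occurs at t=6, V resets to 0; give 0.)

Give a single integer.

t=0: input=3 -> V=15
t=1: input=0 -> V=12
t=2: input=2 -> V=19
t=3: input=3 -> V=0 FIRE
t=4: input=2 -> V=10
t=5: input=4 -> V=0 FIRE
t=6: input=4 -> V=20
t=7: input=3 -> V=0 FIRE
t=8: input=2 -> V=10
t=9: input=0 -> V=8
t=10: input=4 -> V=0 FIRE
t=11: input=5 -> V=0 FIRE
t=12: input=2 -> V=10
t=13: input=2 -> V=18
t=14: input=3 -> V=0 FIRE

Answer: 20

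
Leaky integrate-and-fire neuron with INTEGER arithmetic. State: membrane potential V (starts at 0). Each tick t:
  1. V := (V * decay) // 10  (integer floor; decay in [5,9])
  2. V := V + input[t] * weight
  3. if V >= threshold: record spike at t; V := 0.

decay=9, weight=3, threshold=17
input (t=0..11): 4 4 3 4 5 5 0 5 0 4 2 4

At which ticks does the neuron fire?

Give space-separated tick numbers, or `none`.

Answer: 1 3 5 9 11

Derivation:
t=0: input=4 -> V=12
t=1: input=4 -> V=0 FIRE
t=2: input=3 -> V=9
t=3: input=4 -> V=0 FIRE
t=4: input=5 -> V=15
t=5: input=5 -> V=0 FIRE
t=6: input=0 -> V=0
t=7: input=5 -> V=15
t=8: input=0 -> V=13
t=9: input=4 -> V=0 FIRE
t=10: input=2 -> V=6
t=11: input=4 -> V=0 FIRE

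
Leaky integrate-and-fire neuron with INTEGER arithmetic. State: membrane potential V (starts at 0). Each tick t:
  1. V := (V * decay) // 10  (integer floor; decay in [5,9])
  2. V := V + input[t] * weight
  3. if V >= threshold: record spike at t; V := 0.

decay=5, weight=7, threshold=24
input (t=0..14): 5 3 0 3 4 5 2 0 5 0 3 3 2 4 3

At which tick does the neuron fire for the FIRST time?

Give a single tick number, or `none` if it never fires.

Answer: 0

Derivation:
t=0: input=5 -> V=0 FIRE
t=1: input=3 -> V=21
t=2: input=0 -> V=10
t=3: input=3 -> V=0 FIRE
t=4: input=4 -> V=0 FIRE
t=5: input=5 -> V=0 FIRE
t=6: input=2 -> V=14
t=7: input=0 -> V=7
t=8: input=5 -> V=0 FIRE
t=9: input=0 -> V=0
t=10: input=3 -> V=21
t=11: input=3 -> V=0 FIRE
t=12: input=2 -> V=14
t=13: input=4 -> V=0 FIRE
t=14: input=3 -> V=21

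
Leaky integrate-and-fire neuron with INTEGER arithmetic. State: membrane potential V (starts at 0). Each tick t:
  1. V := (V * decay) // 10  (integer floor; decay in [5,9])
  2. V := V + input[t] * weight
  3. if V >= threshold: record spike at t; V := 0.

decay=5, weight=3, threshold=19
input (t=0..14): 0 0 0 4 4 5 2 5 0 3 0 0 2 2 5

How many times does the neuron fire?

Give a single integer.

Answer: 2

Derivation:
t=0: input=0 -> V=0
t=1: input=0 -> V=0
t=2: input=0 -> V=0
t=3: input=4 -> V=12
t=4: input=4 -> V=18
t=5: input=5 -> V=0 FIRE
t=6: input=2 -> V=6
t=7: input=5 -> V=18
t=8: input=0 -> V=9
t=9: input=3 -> V=13
t=10: input=0 -> V=6
t=11: input=0 -> V=3
t=12: input=2 -> V=7
t=13: input=2 -> V=9
t=14: input=5 -> V=0 FIRE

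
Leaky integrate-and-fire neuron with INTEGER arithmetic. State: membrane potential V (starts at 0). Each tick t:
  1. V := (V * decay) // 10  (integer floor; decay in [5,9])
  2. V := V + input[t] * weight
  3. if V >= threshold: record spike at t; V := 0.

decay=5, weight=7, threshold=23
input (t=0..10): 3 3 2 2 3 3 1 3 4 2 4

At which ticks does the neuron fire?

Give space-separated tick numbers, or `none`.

Answer: 1 4 7 8 10

Derivation:
t=0: input=3 -> V=21
t=1: input=3 -> V=0 FIRE
t=2: input=2 -> V=14
t=3: input=2 -> V=21
t=4: input=3 -> V=0 FIRE
t=5: input=3 -> V=21
t=6: input=1 -> V=17
t=7: input=3 -> V=0 FIRE
t=8: input=4 -> V=0 FIRE
t=9: input=2 -> V=14
t=10: input=4 -> V=0 FIRE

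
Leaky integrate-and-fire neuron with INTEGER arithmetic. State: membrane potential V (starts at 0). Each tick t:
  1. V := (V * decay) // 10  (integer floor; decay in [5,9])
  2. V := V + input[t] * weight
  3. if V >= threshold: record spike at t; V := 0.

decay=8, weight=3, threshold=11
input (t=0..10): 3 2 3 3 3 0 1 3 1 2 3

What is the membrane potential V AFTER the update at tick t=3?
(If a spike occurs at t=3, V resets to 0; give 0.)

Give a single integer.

Answer: 0

Derivation:
t=0: input=3 -> V=9
t=1: input=2 -> V=0 FIRE
t=2: input=3 -> V=9
t=3: input=3 -> V=0 FIRE
t=4: input=3 -> V=9
t=5: input=0 -> V=7
t=6: input=1 -> V=8
t=7: input=3 -> V=0 FIRE
t=8: input=1 -> V=3
t=9: input=2 -> V=8
t=10: input=3 -> V=0 FIRE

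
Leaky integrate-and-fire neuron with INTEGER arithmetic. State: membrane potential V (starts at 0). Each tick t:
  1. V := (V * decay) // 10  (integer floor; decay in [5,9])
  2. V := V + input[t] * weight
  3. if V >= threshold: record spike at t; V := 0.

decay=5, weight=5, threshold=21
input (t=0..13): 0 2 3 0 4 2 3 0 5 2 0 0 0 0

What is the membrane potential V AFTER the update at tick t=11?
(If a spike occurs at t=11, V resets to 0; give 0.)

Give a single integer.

Answer: 2

Derivation:
t=0: input=0 -> V=0
t=1: input=2 -> V=10
t=2: input=3 -> V=20
t=3: input=0 -> V=10
t=4: input=4 -> V=0 FIRE
t=5: input=2 -> V=10
t=6: input=3 -> V=20
t=7: input=0 -> V=10
t=8: input=5 -> V=0 FIRE
t=9: input=2 -> V=10
t=10: input=0 -> V=5
t=11: input=0 -> V=2
t=12: input=0 -> V=1
t=13: input=0 -> V=0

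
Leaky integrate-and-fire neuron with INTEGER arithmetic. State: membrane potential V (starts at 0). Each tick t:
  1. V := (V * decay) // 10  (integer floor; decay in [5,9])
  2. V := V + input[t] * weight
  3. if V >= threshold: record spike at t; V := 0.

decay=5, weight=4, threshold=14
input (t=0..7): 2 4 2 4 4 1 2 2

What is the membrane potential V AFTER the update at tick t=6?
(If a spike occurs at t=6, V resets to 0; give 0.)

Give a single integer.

Answer: 10

Derivation:
t=0: input=2 -> V=8
t=1: input=4 -> V=0 FIRE
t=2: input=2 -> V=8
t=3: input=4 -> V=0 FIRE
t=4: input=4 -> V=0 FIRE
t=5: input=1 -> V=4
t=6: input=2 -> V=10
t=7: input=2 -> V=13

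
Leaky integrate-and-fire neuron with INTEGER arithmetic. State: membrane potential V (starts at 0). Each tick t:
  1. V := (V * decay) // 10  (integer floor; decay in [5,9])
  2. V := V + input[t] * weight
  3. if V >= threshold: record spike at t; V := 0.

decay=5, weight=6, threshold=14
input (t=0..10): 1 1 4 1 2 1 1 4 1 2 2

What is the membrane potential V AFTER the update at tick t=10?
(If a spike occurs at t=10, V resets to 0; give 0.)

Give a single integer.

t=0: input=1 -> V=6
t=1: input=1 -> V=9
t=2: input=4 -> V=0 FIRE
t=3: input=1 -> V=6
t=4: input=2 -> V=0 FIRE
t=5: input=1 -> V=6
t=6: input=1 -> V=9
t=7: input=4 -> V=0 FIRE
t=8: input=1 -> V=6
t=9: input=2 -> V=0 FIRE
t=10: input=2 -> V=12

Answer: 12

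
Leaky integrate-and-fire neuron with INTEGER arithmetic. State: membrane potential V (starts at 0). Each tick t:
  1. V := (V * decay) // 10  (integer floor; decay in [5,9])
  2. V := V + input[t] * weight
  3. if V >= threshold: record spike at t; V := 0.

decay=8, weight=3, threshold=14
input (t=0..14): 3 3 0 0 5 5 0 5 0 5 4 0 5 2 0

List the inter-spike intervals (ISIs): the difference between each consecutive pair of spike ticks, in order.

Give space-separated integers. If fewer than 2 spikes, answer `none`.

Answer: 3 1 2 2 3

Derivation:
t=0: input=3 -> V=9
t=1: input=3 -> V=0 FIRE
t=2: input=0 -> V=0
t=3: input=0 -> V=0
t=4: input=5 -> V=0 FIRE
t=5: input=5 -> V=0 FIRE
t=6: input=0 -> V=0
t=7: input=5 -> V=0 FIRE
t=8: input=0 -> V=0
t=9: input=5 -> V=0 FIRE
t=10: input=4 -> V=12
t=11: input=0 -> V=9
t=12: input=5 -> V=0 FIRE
t=13: input=2 -> V=6
t=14: input=0 -> V=4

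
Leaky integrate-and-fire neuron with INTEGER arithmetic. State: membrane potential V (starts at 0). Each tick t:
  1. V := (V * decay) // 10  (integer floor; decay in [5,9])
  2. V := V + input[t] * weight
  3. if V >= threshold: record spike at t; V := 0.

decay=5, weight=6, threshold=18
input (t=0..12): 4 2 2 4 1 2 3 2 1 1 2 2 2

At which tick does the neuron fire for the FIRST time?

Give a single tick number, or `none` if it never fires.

Answer: 0

Derivation:
t=0: input=4 -> V=0 FIRE
t=1: input=2 -> V=12
t=2: input=2 -> V=0 FIRE
t=3: input=4 -> V=0 FIRE
t=4: input=1 -> V=6
t=5: input=2 -> V=15
t=6: input=3 -> V=0 FIRE
t=7: input=2 -> V=12
t=8: input=1 -> V=12
t=9: input=1 -> V=12
t=10: input=2 -> V=0 FIRE
t=11: input=2 -> V=12
t=12: input=2 -> V=0 FIRE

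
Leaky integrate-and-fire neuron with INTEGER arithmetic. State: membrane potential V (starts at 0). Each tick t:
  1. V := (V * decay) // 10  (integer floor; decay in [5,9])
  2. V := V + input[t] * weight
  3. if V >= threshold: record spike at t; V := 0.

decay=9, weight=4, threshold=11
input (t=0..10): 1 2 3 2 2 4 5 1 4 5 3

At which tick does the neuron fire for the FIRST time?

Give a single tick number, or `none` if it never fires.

Answer: 1

Derivation:
t=0: input=1 -> V=4
t=1: input=2 -> V=0 FIRE
t=2: input=3 -> V=0 FIRE
t=3: input=2 -> V=8
t=4: input=2 -> V=0 FIRE
t=5: input=4 -> V=0 FIRE
t=6: input=5 -> V=0 FIRE
t=7: input=1 -> V=4
t=8: input=4 -> V=0 FIRE
t=9: input=5 -> V=0 FIRE
t=10: input=3 -> V=0 FIRE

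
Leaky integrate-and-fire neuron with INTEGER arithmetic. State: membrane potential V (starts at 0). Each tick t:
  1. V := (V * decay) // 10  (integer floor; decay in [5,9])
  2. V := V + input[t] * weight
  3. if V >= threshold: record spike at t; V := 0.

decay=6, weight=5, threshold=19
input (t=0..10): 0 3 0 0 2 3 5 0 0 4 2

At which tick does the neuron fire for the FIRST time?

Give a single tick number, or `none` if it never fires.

Answer: 5

Derivation:
t=0: input=0 -> V=0
t=1: input=3 -> V=15
t=2: input=0 -> V=9
t=3: input=0 -> V=5
t=4: input=2 -> V=13
t=5: input=3 -> V=0 FIRE
t=6: input=5 -> V=0 FIRE
t=7: input=0 -> V=0
t=8: input=0 -> V=0
t=9: input=4 -> V=0 FIRE
t=10: input=2 -> V=10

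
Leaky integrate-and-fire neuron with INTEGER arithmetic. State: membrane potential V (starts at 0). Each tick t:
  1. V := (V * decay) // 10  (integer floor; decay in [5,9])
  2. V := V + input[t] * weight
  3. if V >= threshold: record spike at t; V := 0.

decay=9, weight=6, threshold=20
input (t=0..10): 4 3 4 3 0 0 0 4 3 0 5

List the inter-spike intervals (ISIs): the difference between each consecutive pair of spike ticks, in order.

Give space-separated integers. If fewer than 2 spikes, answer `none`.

t=0: input=4 -> V=0 FIRE
t=1: input=3 -> V=18
t=2: input=4 -> V=0 FIRE
t=3: input=3 -> V=18
t=4: input=0 -> V=16
t=5: input=0 -> V=14
t=6: input=0 -> V=12
t=7: input=4 -> V=0 FIRE
t=8: input=3 -> V=18
t=9: input=0 -> V=16
t=10: input=5 -> V=0 FIRE

Answer: 2 5 3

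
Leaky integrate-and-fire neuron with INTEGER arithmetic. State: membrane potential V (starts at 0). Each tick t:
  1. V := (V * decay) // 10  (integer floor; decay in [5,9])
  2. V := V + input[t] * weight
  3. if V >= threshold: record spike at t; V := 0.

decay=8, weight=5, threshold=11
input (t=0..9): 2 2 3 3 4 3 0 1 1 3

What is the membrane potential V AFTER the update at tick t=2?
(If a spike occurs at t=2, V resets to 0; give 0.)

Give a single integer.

Answer: 0

Derivation:
t=0: input=2 -> V=10
t=1: input=2 -> V=0 FIRE
t=2: input=3 -> V=0 FIRE
t=3: input=3 -> V=0 FIRE
t=4: input=4 -> V=0 FIRE
t=5: input=3 -> V=0 FIRE
t=6: input=0 -> V=0
t=7: input=1 -> V=5
t=8: input=1 -> V=9
t=9: input=3 -> V=0 FIRE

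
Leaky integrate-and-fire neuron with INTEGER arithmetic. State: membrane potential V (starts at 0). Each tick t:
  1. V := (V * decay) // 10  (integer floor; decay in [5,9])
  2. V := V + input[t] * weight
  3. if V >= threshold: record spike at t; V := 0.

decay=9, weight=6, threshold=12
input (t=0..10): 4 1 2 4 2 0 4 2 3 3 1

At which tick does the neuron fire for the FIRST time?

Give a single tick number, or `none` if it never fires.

t=0: input=4 -> V=0 FIRE
t=1: input=1 -> V=6
t=2: input=2 -> V=0 FIRE
t=3: input=4 -> V=0 FIRE
t=4: input=2 -> V=0 FIRE
t=5: input=0 -> V=0
t=6: input=4 -> V=0 FIRE
t=7: input=2 -> V=0 FIRE
t=8: input=3 -> V=0 FIRE
t=9: input=3 -> V=0 FIRE
t=10: input=1 -> V=6

Answer: 0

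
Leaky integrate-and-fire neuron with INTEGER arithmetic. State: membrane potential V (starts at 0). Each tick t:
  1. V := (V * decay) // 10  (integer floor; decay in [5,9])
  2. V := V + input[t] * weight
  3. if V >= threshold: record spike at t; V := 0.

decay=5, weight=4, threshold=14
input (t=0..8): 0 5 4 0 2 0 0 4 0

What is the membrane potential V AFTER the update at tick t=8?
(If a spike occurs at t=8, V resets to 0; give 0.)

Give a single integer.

Answer: 0

Derivation:
t=0: input=0 -> V=0
t=1: input=5 -> V=0 FIRE
t=2: input=4 -> V=0 FIRE
t=3: input=0 -> V=0
t=4: input=2 -> V=8
t=5: input=0 -> V=4
t=6: input=0 -> V=2
t=7: input=4 -> V=0 FIRE
t=8: input=0 -> V=0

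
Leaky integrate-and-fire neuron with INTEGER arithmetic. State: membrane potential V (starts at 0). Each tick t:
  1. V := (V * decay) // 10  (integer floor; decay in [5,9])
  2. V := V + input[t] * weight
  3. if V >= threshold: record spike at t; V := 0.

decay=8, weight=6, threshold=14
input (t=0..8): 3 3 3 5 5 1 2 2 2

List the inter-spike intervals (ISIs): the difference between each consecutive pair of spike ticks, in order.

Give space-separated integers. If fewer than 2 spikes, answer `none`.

Answer: 1 1 1 1 2 2

Derivation:
t=0: input=3 -> V=0 FIRE
t=1: input=3 -> V=0 FIRE
t=2: input=3 -> V=0 FIRE
t=3: input=5 -> V=0 FIRE
t=4: input=5 -> V=0 FIRE
t=5: input=1 -> V=6
t=6: input=2 -> V=0 FIRE
t=7: input=2 -> V=12
t=8: input=2 -> V=0 FIRE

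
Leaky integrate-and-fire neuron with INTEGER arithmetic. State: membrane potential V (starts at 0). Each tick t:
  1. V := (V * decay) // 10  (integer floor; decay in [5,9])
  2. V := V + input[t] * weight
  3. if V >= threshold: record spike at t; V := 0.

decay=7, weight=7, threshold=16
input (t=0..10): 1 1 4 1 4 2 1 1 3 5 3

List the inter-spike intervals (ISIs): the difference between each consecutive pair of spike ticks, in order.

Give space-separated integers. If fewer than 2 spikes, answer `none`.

Answer: 2 2 2 1 1

Derivation:
t=0: input=1 -> V=7
t=1: input=1 -> V=11
t=2: input=4 -> V=0 FIRE
t=3: input=1 -> V=7
t=4: input=4 -> V=0 FIRE
t=5: input=2 -> V=14
t=6: input=1 -> V=0 FIRE
t=7: input=1 -> V=7
t=8: input=3 -> V=0 FIRE
t=9: input=5 -> V=0 FIRE
t=10: input=3 -> V=0 FIRE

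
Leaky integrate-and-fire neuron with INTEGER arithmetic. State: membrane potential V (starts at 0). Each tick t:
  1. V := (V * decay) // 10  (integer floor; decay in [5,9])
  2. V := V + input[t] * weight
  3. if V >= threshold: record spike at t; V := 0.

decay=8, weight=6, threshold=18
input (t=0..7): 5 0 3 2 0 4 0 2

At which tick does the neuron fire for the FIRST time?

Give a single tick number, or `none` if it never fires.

Answer: 0

Derivation:
t=0: input=5 -> V=0 FIRE
t=1: input=0 -> V=0
t=2: input=3 -> V=0 FIRE
t=3: input=2 -> V=12
t=4: input=0 -> V=9
t=5: input=4 -> V=0 FIRE
t=6: input=0 -> V=0
t=7: input=2 -> V=12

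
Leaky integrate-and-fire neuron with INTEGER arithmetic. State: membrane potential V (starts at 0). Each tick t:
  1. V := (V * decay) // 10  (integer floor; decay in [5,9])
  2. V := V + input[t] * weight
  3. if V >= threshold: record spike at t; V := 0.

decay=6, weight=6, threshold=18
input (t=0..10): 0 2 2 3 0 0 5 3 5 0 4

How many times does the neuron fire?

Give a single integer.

t=0: input=0 -> V=0
t=1: input=2 -> V=12
t=2: input=2 -> V=0 FIRE
t=3: input=3 -> V=0 FIRE
t=4: input=0 -> V=0
t=5: input=0 -> V=0
t=6: input=5 -> V=0 FIRE
t=7: input=3 -> V=0 FIRE
t=8: input=5 -> V=0 FIRE
t=9: input=0 -> V=0
t=10: input=4 -> V=0 FIRE

Answer: 6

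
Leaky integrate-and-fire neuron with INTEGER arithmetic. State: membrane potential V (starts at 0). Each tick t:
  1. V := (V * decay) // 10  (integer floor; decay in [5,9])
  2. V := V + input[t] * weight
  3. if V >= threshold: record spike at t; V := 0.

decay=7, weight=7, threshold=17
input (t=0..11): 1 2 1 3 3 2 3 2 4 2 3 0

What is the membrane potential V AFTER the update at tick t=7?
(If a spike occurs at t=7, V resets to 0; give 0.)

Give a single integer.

Answer: 14

Derivation:
t=0: input=1 -> V=7
t=1: input=2 -> V=0 FIRE
t=2: input=1 -> V=7
t=3: input=3 -> V=0 FIRE
t=4: input=3 -> V=0 FIRE
t=5: input=2 -> V=14
t=6: input=3 -> V=0 FIRE
t=7: input=2 -> V=14
t=8: input=4 -> V=0 FIRE
t=9: input=2 -> V=14
t=10: input=3 -> V=0 FIRE
t=11: input=0 -> V=0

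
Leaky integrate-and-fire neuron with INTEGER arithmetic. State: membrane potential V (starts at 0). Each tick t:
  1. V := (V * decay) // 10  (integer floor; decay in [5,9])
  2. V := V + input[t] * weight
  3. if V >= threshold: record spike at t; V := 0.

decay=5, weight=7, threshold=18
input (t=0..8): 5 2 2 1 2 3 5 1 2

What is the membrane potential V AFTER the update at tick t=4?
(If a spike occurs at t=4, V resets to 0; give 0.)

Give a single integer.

t=0: input=5 -> V=0 FIRE
t=1: input=2 -> V=14
t=2: input=2 -> V=0 FIRE
t=3: input=1 -> V=7
t=4: input=2 -> V=17
t=5: input=3 -> V=0 FIRE
t=6: input=5 -> V=0 FIRE
t=7: input=1 -> V=7
t=8: input=2 -> V=17

Answer: 17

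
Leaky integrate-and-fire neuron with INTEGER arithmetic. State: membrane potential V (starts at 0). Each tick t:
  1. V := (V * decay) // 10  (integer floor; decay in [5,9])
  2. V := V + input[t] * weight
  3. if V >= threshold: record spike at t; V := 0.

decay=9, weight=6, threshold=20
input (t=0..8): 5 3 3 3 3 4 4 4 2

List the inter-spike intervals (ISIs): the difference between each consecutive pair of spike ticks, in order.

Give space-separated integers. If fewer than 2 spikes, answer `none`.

t=0: input=5 -> V=0 FIRE
t=1: input=3 -> V=18
t=2: input=3 -> V=0 FIRE
t=3: input=3 -> V=18
t=4: input=3 -> V=0 FIRE
t=5: input=4 -> V=0 FIRE
t=6: input=4 -> V=0 FIRE
t=7: input=4 -> V=0 FIRE
t=8: input=2 -> V=12

Answer: 2 2 1 1 1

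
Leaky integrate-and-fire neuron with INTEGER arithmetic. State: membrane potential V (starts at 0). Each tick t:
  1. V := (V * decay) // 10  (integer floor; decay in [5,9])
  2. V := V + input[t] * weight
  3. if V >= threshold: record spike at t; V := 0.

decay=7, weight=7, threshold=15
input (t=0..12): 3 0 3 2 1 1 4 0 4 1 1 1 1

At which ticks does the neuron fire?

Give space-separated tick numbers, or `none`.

Answer: 0 2 4 6 8 12

Derivation:
t=0: input=3 -> V=0 FIRE
t=1: input=0 -> V=0
t=2: input=3 -> V=0 FIRE
t=3: input=2 -> V=14
t=4: input=1 -> V=0 FIRE
t=5: input=1 -> V=7
t=6: input=4 -> V=0 FIRE
t=7: input=0 -> V=0
t=8: input=4 -> V=0 FIRE
t=9: input=1 -> V=7
t=10: input=1 -> V=11
t=11: input=1 -> V=14
t=12: input=1 -> V=0 FIRE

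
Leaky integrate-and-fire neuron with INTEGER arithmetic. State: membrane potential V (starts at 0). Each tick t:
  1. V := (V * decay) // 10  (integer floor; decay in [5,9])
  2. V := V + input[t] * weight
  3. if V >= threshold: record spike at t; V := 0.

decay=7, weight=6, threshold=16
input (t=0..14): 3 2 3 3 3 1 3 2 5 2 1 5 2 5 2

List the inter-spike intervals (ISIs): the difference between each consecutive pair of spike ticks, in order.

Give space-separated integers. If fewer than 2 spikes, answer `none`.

Answer: 2 1 1 2 2 3 2

Derivation:
t=0: input=3 -> V=0 FIRE
t=1: input=2 -> V=12
t=2: input=3 -> V=0 FIRE
t=3: input=3 -> V=0 FIRE
t=4: input=3 -> V=0 FIRE
t=5: input=1 -> V=6
t=6: input=3 -> V=0 FIRE
t=7: input=2 -> V=12
t=8: input=5 -> V=0 FIRE
t=9: input=2 -> V=12
t=10: input=1 -> V=14
t=11: input=5 -> V=0 FIRE
t=12: input=2 -> V=12
t=13: input=5 -> V=0 FIRE
t=14: input=2 -> V=12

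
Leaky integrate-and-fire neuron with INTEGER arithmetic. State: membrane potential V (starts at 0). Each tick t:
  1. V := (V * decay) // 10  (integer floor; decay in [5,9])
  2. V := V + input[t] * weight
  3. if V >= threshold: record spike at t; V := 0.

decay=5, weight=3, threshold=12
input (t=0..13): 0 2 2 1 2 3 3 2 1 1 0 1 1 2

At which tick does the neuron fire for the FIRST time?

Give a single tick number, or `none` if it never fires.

Answer: 5

Derivation:
t=0: input=0 -> V=0
t=1: input=2 -> V=6
t=2: input=2 -> V=9
t=3: input=1 -> V=7
t=4: input=2 -> V=9
t=5: input=3 -> V=0 FIRE
t=6: input=3 -> V=9
t=7: input=2 -> V=10
t=8: input=1 -> V=8
t=9: input=1 -> V=7
t=10: input=0 -> V=3
t=11: input=1 -> V=4
t=12: input=1 -> V=5
t=13: input=2 -> V=8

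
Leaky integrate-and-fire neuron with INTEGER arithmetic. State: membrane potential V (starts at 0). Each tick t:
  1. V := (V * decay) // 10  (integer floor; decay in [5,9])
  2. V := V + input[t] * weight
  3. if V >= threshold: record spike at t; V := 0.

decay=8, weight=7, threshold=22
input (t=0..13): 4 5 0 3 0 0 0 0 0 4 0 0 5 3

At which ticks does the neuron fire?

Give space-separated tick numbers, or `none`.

t=0: input=4 -> V=0 FIRE
t=1: input=5 -> V=0 FIRE
t=2: input=0 -> V=0
t=3: input=3 -> V=21
t=4: input=0 -> V=16
t=5: input=0 -> V=12
t=6: input=0 -> V=9
t=7: input=0 -> V=7
t=8: input=0 -> V=5
t=9: input=4 -> V=0 FIRE
t=10: input=0 -> V=0
t=11: input=0 -> V=0
t=12: input=5 -> V=0 FIRE
t=13: input=3 -> V=21

Answer: 0 1 9 12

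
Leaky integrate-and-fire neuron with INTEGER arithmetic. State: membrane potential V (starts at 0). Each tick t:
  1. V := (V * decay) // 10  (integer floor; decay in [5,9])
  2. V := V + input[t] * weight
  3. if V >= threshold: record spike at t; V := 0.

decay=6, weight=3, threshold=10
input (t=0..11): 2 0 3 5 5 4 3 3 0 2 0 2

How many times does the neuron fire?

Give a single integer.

t=0: input=2 -> V=6
t=1: input=0 -> V=3
t=2: input=3 -> V=0 FIRE
t=3: input=5 -> V=0 FIRE
t=4: input=5 -> V=0 FIRE
t=5: input=4 -> V=0 FIRE
t=6: input=3 -> V=9
t=7: input=3 -> V=0 FIRE
t=8: input=0 -> V=0
t=9: input=2 -> V=6
t=10: input=0 -> V=3
t=11: input=2 -> V=7

Answer: 5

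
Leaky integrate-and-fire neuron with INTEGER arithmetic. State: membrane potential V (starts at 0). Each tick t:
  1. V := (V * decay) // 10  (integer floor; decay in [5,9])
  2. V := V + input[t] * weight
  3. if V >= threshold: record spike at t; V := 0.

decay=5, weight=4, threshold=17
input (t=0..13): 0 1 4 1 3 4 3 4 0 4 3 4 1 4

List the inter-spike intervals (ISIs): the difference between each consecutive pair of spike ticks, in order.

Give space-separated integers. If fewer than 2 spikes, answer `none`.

Answer: 3 2 3 3

Derivation:
t=0: input=0 -> V=0
t=1: input=1 -> V=4
t=2: input=4 -> V=0 FIRE
t=3: input=1 -> V=4
t=4: input=3 -> V=14
t=5: input=4 -> V=0 FIRE
t=6: input=3 -> V=12
t=7: input=4 -> V=0 FIRE
t=8: input=0 -> V=0
t=9: input=4 -> V=16
t=10: input=3 -> V=0 FIRE
t=11: input=4 -> V=16
t=12: input=1 -> V=12
t=13: input=4 -> V=0 FIRE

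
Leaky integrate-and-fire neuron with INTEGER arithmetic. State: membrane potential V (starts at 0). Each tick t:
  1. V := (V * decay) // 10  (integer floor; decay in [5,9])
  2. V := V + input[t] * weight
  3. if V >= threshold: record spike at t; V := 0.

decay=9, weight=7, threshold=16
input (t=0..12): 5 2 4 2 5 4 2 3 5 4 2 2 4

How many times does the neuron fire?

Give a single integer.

t=0: input=5 -> V=0 FIRE
t=1: input=2 -> V=14
t=2: input=4 -> V=0 FIRE
t=3: input=2 -> V=14
t=4: input=5 -> V=0 FIRE
t=5: input=4 -> V=0 FIRE
t=6: input=2 -> V=14
t=7: input=3 -> V=0 FIRE
t=8: input=5 -> V=0 FIRE
t=9: input=4 -> V=0 FIRE
t=10: input=2 -> V=14
t=11: input=2 -> V=0 FIRE
t=12: input=4 -> V=0 FIRE

Answer: 9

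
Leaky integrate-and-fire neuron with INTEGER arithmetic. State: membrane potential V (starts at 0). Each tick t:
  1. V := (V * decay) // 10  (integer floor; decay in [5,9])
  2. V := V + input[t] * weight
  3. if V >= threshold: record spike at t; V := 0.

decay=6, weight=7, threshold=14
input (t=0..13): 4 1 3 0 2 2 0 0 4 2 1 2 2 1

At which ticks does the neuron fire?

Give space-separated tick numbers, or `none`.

t=0: input=4 -> V=0 FIRE
t=1: input=1 -> V=7
t=2: input=3 -> V=0 FIRE
t=3: input=0 -> V=0
t=4: input=2 -> V=0 FIRE
t=5: input=2 -> V=0 FIRE
t=6: input=0 -> V=0
t=7: input=0 -> V=0
t=8: input=4 -> V=0 FIRE
t=9: input=2 -> V=0 FIRE
t=10: input=1 -> V=7
t=11: input=2 -> V=0 FIRE
t=12: input=2 -> V=0 FIRE
t=13: input=1 -> V=7

Answer: 0 2 4 5 8 9 11 12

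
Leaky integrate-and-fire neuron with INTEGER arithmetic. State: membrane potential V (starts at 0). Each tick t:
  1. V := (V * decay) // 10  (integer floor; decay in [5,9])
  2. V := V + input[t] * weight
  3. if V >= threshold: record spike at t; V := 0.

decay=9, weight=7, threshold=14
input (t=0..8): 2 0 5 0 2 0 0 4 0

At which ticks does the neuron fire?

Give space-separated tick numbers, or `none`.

t=0: input=2 -> V=0 FIRE
t=1: input=0 -> V=0
t=2: input=5 -> V=0 FIRE
t=3: input=0 -> V=0
t=4: input=2 -> V=0 FIRE
t=5: input=0 -> V=0
t=6: input=0 -> V=0
t=7: input=4 -> V=0 FIRE
t=8: input=0 -> V=0

Answer: 0 2 4 7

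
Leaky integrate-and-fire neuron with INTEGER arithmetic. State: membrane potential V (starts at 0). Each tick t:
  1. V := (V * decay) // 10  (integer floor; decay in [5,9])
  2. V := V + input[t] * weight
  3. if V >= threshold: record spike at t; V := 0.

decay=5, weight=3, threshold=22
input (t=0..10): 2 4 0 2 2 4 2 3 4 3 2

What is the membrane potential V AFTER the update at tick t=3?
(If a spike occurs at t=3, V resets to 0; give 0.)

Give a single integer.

Answer: 9

Derivation:
t=0: input=2 -> V=6
t=1: input=4 -> V=15
t=2: input=0 -> V=7
t=3: input=2 -> V=9
t=4: input=2 -> V=10
t=5: input=4 -> V=17
t=6: input=2 -> V=14
t=7: input=3 -> V=16
t=8: input=4 -> V=20
t=9: input=3 -> V=19
t=10: input=2 -> V=15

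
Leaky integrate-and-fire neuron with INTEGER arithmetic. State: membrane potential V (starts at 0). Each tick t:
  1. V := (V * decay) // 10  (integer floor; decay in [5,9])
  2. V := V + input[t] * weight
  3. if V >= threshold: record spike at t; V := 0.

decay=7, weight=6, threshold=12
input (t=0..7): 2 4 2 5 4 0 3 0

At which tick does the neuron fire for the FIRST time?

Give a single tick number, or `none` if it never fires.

Answer: 0

Derivation:
t=0: input=2 -> V=0 FIRE
t=1: input=4 -> V=0 FIRE
t=2: input=2 -> V=0 FIRE
t=3: input=5 -> V=0 FIRE
t=4: input=4 -> V=0 FIRE
t=5: input=0 -> V=0
t=6: input=3 -> V=0 FIRE
t=7: input=0 -> V=0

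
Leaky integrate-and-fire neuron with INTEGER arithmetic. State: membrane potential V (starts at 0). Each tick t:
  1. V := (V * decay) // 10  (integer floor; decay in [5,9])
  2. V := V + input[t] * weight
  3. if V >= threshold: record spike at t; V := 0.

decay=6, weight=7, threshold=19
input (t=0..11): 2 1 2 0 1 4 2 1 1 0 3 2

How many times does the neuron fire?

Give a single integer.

t=0: input=2 -> V=14
t=1: input=1 -> V=15
t=2: input=2 -> V=0 FIRE
t=3: input=0 -> V=0
t=4: input=1 -> V=7
t=5: input=4 -> V=0 FIRE
t=6: input=2 -> V=14
t=7: input=1 -> V=15
t=8: input=1 -> V=16
t=9: input=0 -> V=9
t=10: input=3 -> V=0 FIRE
t=11: input=2 -> V=14

Answer: 3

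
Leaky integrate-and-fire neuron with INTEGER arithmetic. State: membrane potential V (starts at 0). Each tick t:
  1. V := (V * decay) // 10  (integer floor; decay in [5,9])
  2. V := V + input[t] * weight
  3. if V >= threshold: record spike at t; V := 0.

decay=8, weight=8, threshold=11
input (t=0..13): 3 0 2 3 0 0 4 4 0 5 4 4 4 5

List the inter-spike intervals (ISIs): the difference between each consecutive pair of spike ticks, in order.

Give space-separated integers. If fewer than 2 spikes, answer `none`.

Answer: 2 1 3 1 2 1 1 1 1

Derivation:
t=0: input=3 -> V=0 FIRE
t=1: input=0 -> V=0
t=2: input=2 -> V=0 FIRE
t=3: input=3 -> V=0 FIRE
t=4: input=0 -> V=0
t=5: input=0 -> V=0
t=6: input=4 -> V=0 FIRE
t=7: input=4 -> V=0 FIRE
t=8: input=0 -> V=0
t=9: input=5 -> V=0 FIRE
t=10: input=4 -> V=0 FIRE
t=11: input=4 -> V=0 FIRE
t=12: input=4 -> V=0 FIRE
t=13: input=5 -> V=0 FIRE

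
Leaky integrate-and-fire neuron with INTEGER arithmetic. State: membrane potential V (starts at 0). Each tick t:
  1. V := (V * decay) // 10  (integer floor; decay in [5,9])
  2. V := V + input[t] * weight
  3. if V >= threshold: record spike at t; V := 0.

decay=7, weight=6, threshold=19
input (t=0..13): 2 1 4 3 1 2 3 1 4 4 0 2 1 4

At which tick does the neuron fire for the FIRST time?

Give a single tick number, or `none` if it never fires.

Answer: 2

Derivation:
t=0: input=2 -> V=12
t=1: input=1 -> V=14
t=2: input=4 -> V=0 FIRE
t=3: input=3 -> V=18
t=4: input=1 -> V=18
t=5: input=2 -> V=0 FIRE
t=6: input=3 -> V=18
t=7: input=1 -> V=18
t=8: input=4 -> V=0 FIRE
t=9: input=4 -> V=0 FIRE
t=10: input=0 -> V=0
t=11: input=2 -> V=12
t=12: input=1 -> V=14
t=13: input=4 -> V=0 FIRE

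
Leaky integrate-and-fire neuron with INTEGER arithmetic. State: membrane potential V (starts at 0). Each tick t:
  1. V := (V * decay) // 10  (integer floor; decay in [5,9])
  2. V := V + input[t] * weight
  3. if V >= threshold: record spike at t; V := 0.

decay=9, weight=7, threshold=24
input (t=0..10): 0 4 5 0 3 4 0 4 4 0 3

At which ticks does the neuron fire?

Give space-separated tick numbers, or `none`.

Answer: 1 2 5 7 8

Derivation:
t=0: input=0 -> V=0
t=1: input=4 -> V=0 FIRE
t=2: input=5 -> V=0 FIRE
t=3: input=0 -> V=0
t=4: input=3 -> V=21
t=5: input=4 -> V=0 FIRE
t=6: input=0 -> V=0
t=7: input=4 -> V=0 FIRE
t=8: input=4 -> V=0 FIRE
t=9: input=0 -> V=0
t=10: input=3 -> V=21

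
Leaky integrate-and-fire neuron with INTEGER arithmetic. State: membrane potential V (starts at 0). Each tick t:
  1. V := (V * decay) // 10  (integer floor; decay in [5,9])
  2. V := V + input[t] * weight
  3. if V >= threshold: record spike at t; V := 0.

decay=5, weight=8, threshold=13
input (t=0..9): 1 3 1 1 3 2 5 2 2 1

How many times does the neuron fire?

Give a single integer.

Answer: 6

Derivation:
t=0: input=1 -> V=8
t=1: input=3 -> V=0 FIRE
t=2: input=1 -> V=8
t=3: input=1 -> V=12
t=4: input=3 -> V=0 FIRE
t=5: input=2 -> V=0 FIRE
t=6: input=5 -> V=0 FIRE
t=7: input=2 -> V=0 FIRE
t=8: input=2 -> V=0 FIRE
t=9: input=1 -> V=8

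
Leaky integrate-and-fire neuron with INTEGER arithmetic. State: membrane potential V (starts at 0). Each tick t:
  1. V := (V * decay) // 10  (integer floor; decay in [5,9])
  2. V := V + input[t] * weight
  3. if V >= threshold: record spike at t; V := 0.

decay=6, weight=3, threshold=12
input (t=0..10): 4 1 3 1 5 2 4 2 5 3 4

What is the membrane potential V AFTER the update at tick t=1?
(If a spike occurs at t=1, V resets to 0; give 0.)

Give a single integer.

t=0: input=4 -> V=0 FIRE
t=1: input=1 -> V=3
t=2: input=3 -> V=10
t=3: input=1 -> V=9
t=4: input=5 -> V=0 FIRE
t=5: input=2 -> V=6
t=6: input=4 -> V=0 FIRE
t=7: input=2 -> V=6
t=8: input=5 -> V=0 FIRE
t=9: input=3 -> V=9
t=10: input=4 -> V=0 FIRE

Answer: 3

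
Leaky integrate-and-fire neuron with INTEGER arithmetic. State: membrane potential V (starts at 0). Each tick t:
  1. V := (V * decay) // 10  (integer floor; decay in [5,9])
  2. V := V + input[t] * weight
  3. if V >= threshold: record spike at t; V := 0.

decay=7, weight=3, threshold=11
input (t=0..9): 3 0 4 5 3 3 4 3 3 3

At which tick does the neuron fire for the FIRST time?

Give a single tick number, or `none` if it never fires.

Answer: 2

Derivation:
t=0: input=3 -> V=9
t=1: input=0 -> V=6
t=2: input=4 -> V=0 FIRE
t=3: input=5 -> V=0 FIRE
t=4: input=3 -> V=9
t=5: input=3 -> V=0 FIRE
t=6: input=4 -> V=0 FIRE
t=7: input=3 -> V=9
t=8: input=3 -> V=0 FIRE
t=9: input=3 -> V=9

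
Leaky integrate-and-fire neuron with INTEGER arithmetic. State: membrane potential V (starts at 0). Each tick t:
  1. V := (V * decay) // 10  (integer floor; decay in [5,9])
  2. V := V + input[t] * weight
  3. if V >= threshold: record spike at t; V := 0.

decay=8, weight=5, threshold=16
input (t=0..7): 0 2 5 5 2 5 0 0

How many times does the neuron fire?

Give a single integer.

t=0: input=0 -> V=0
t=1: input=2 -> V=10
t=2: input=5 -> V=0 FIRE
t=3: input=5 -> V=0 FIRE
t=4: input=2 -> V=10
t=5: input=5 -> V=0 FIRE
t=6: input=0 -> V=0
t=7: input=0 -> V=0

Answer: 3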